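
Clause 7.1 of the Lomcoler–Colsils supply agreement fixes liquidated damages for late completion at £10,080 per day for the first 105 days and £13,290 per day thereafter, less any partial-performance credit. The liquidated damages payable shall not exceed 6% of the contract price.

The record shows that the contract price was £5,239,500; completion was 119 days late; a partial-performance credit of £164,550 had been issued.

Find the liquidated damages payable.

First 105 days: 105 × £10,080 = £1,058,400
Remaining days: (119 − 105) × £13,290 = £186,060
Accrued per-day damages: £1,058,400 + £186,060 = £1,244,460
Less partial-performance credit: £1,244,460 − £164,550 = £1,079,910
Cap: 6% of £5,239,500 = £314,370
Cap at £314,370: £1,079,910 exceeds the cap → £314,370

£314,370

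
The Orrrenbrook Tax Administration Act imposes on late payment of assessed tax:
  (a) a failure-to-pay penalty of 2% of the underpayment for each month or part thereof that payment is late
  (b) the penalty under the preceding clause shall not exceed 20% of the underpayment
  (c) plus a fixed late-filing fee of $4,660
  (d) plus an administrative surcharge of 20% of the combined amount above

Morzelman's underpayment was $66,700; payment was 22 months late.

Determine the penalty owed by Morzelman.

$21,600

Accrued rate: 2% × 22 = 44%, capped at 20% → 20%
Failure-to-pay penalty: 20% of $66,700 = $13,340
Penalty before surcharge: $13,340 + $4,660 = $18,000
Administrative surcharge: 20% of $18,000 = $3,600
Total penalty: $18,000 + $3,600 = $21,600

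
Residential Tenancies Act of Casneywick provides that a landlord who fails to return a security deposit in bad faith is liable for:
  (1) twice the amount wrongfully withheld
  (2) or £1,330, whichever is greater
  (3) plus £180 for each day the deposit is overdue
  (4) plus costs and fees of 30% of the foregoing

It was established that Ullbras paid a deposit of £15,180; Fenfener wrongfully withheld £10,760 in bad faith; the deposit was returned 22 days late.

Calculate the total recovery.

Recovery: £33,124

Doubled: 2 × £10,760 = £21,520
Minimum £1,330: £21,520 meets the minimum, no increase.
Late-return penalty: 22 × £180 = £3,960
Damages plus late penalty: £21,520 + £3,960 = £25,480
Costs and fees: 30% of £25,480 = £7,644
Total recovery: £25,480 + £7,644 = £33,124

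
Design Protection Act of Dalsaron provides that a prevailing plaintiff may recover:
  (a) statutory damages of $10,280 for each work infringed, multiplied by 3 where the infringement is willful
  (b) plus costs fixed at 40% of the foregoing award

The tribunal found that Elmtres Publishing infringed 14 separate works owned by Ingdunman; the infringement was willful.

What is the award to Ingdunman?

Award: $604,464

Statutory damages: 14 × $10,280 = $143,920
Trebled: 3 × $143,920 = $431,760
Costs: 40% of $431,760 = $172,704
Award plus costs: $431,760 + $172,704 = $604,464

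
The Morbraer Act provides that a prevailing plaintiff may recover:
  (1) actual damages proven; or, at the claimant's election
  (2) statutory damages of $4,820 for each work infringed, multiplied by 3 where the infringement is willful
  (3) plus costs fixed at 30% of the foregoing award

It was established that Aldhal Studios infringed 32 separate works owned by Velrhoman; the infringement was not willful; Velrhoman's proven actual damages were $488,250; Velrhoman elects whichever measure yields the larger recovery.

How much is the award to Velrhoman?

Statutory damages: 32 × $4,820 = $154,240
Infringement not willful: no ×3 enhancement.
Greater of actual damages ($488,250) or statutory damages ($154,240): $488,250
Costs: 30% of $488,250 = $146,475
Award plus costs: $488,250 + $146,475 = $634,725

$634,725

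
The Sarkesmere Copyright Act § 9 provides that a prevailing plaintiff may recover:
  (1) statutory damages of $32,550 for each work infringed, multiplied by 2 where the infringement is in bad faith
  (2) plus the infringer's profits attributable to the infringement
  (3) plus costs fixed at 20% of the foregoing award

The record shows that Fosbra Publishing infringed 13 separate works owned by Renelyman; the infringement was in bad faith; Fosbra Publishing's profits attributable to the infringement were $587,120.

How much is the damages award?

$1,720,104

Statutory damages: 13 × $32,550 = $423,150
Doubled: 2 × $423,150 = $846,300
Combined award: $846,300 + $587,120 = $1,433,420
Costs: 20% of $1,433,420 = $286,684
Award plus costs: $1,433,420 + $286,684 = $1,720,104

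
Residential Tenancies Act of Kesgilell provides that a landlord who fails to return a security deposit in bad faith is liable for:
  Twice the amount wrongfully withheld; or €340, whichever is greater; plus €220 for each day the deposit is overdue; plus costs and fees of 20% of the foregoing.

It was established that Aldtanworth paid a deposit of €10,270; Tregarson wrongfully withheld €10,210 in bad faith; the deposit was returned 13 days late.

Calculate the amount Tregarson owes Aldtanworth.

Recovery: €27,936

Doubled: 2 × €10,210 = €20,420
Minimum €340: €20,420 meets the minimum, no increase.
Late-return penalty: 13 × €220 = €2,860
Damages plus late penalty: €20,420 + €2,860 = €23,280
Costs and fees: 20% of €23,280 = €4,656
Total recovery: €23,280 + €4,656 = €27,936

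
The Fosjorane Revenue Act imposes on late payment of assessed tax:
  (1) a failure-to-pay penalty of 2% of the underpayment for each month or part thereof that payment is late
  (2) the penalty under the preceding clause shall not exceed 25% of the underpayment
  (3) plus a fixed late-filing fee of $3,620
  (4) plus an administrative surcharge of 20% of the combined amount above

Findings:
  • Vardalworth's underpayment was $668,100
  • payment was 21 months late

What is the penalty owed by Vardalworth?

$204,774

Accrued rate: 2% × 21 = 42%, capped at 25% → 25%
Failure-to-pay penalty: 25% of $668,100 = $167,025
Penalty before surcharge: $167,025 + $3,620 = $170,645
Administrative surcharge: 20% of $170,645 = $34,129
Total penalty: $170,645 + $34,129 = $204,774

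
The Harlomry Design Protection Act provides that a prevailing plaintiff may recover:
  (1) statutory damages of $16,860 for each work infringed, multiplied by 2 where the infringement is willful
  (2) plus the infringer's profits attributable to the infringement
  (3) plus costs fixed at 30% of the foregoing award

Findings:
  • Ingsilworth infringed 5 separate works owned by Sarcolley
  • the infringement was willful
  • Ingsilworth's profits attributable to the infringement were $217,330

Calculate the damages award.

$501,709

Statutory damages: 5 × $16,860 = $84,300
Doubled: 2 × $84,300 = $168,600
Combined award: $168,600 + $217,330 = $385,930
Costs: 30% of $385,930 = $115,779
Award plus costs: $385,930 + $115,779 = $501,709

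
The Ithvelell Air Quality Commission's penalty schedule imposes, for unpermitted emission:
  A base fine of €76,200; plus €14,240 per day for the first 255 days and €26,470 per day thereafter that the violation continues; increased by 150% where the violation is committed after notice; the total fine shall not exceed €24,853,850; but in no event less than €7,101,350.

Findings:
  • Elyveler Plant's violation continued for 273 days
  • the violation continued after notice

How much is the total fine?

Civil penalty: €10,459,650

First 255 days: 255 × €14,240 = €3,631,200
Remaining days: (273 − 255) × €26,470 = €476,460
Per-day component: €3,631,200 + €476,460 = €4,107,660
Base plus per-day: €76,200 + €4,107,660 = €4,183,860
Enhancement: 150% of €4,183,860 = €6,275,790
Enhanced fine: €4,183,860 + €6,275,790 = €10,459,650
Cap at €24,853,850: €10,459,650 is within the cap, no reduction.
Minimum €7,101,350: €10,459,650 meets the minimum, no increase.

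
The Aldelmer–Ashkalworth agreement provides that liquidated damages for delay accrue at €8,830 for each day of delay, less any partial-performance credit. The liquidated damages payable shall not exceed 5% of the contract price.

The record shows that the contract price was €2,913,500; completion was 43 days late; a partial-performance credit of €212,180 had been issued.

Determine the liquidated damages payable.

€145,675

Per-day damages: 43 × €8,830 = €379,690
Less partial-performance credit: €379,690 − €212,180 = €167,510
Cap: 5% of €2,913,500 = €145,675
Cap at €145,675: €167,510 exceeds the cap → €145,675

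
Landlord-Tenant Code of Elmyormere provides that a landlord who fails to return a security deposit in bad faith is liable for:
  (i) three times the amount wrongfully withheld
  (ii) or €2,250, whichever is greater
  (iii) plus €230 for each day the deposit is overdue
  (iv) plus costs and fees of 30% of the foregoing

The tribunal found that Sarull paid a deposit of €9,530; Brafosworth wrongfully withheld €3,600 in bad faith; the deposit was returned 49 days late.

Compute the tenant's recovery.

Trebled: 3 × €3,600 = €10,800
Minimum €2,250: €10,800 meets the minimum, no increase.
Late-return penalty: 49 × €230 = €11,270
Damages plus late penalty: €10,800 + €11,270 = €22,070
Costs and fees: 30% of €22,070 = €6,621
Total recovery: €22,070 + €6,621 = €28,691

€28,691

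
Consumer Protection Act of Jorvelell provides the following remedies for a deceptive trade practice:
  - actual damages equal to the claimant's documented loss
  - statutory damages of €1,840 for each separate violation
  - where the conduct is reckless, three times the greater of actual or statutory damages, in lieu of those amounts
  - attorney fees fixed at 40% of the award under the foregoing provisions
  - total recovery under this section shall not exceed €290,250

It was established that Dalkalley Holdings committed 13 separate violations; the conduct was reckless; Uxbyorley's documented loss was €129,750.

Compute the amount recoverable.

Total recovery: €290,250

Statutory damages: 13 × €1,840 = €23,920
Greater of actual damages (€129,750) or statutory damages (€23,920): €129,750
Trebled: 3 × €129,750 = €389,250
Attorney fees: 40% of €389,250 = €155,700
Total before cap: €389,250 + €155,700 = €544,950
Cap at €290,250: €544,950 exceeds the cap → €290,250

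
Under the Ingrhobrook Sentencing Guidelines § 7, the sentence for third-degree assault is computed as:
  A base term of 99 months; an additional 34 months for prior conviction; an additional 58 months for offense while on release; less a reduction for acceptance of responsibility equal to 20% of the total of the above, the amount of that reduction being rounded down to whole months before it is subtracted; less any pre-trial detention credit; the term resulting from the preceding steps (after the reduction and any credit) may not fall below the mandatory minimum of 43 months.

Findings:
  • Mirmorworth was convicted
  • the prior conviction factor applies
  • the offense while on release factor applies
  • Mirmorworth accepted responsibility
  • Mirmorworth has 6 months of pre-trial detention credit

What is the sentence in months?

Prior conviction enhancement: +34 months
Offense while on release enhancement: +58 months
Adjusted term: 99 months + 34 months + 58 months = 191 months
Acceptance of responsibility reduction: 20% of 191 months = 38 months (rounded down)
After reduction: 191 − 38 = 153 months
Less pre-trial detention credit: 153 months − 6 months = 147 months
Minimum 43 months: 147 months meets the minimum, no increase.

147 months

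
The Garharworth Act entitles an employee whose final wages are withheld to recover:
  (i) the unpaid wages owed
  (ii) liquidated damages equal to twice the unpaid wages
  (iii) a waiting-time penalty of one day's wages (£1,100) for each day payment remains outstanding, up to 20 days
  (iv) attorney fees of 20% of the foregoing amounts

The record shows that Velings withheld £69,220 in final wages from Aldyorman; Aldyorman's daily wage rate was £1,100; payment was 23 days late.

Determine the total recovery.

Doubled: 2 × £69,220 = £138,440
Penalty days: min(23, 20) = 20
Waiting-time penalty: 20 × £1,100 = £22,000
Subtotal: £69,220 + £138,440 + £22,000 = £229,660
Attorney fees: 20% of £229,660 = £45,932
Total award: £229,660 + £45,932 = £275,592

£275,592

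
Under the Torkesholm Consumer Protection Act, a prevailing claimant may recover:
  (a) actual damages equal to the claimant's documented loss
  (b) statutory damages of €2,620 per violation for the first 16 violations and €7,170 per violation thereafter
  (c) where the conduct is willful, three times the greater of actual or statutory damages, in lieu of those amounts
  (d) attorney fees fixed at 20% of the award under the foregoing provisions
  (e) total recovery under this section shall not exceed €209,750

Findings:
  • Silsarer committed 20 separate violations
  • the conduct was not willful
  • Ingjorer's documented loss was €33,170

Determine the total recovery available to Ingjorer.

First 16 violations: 16 × €2,620 = €41,920
Remaining violations: (20 − 16) × €7,170 = €28,680
Statutory damages: €41,920 + €28,680 = €70,600
Conduct not willful: the in-lieu enhancement does not apply.
Actual plus statutory damages: €33,170 + €70,600 = €103,770
Attorney fees: 20% of €103,770 = €20,754
Total before cap: €103,770 + €20,754 = €124,524
Cap at €209,750: €124,524 is within the cap, no reduction.

Total recovery: €124,524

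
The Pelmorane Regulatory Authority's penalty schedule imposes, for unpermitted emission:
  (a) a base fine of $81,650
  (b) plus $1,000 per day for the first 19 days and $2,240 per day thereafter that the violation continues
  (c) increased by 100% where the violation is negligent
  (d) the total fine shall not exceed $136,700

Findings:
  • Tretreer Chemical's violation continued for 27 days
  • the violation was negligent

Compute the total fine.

First 19 days: 19 × $1,000 = $19,000
Remaining days: (27 − 19) × $2,240 = $17,920
Per-day component: $19,000 + $17,920 = $36,920
Base plus per-day: $81,650 + $36,920 = $118,570
Enhancement: 100% of $118,570 = $118,570
Enhanced fine: $118,570 + $118,570 = $237,140
Cap at $136,700: $237,140 exceeds the cap → $136,700

$136,700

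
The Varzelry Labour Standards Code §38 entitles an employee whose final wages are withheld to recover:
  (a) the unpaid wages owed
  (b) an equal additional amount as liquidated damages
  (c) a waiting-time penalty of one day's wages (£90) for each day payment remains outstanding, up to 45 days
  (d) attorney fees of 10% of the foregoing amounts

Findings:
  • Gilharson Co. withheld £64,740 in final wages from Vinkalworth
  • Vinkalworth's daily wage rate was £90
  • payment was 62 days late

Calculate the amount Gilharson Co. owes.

Liquidated damages (equal amount): £64,740
Penalty days: min(62, 45) = 45
Waiting-time penalty: 45 × £90 = £4,050
Subtotal: £64,740 + £64,740 + £4,050 = £133,530
Attorney fees: 10% of £133,530 = £13,353
Total award: £133,530 + £13,353 = £146,883

Total award: £146,883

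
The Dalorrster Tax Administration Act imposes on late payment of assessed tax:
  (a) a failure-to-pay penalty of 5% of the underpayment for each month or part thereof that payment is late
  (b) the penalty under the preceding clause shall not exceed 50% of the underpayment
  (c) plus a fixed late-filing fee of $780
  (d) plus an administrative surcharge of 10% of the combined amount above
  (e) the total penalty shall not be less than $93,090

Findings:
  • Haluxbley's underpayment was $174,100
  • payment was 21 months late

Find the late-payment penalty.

Accrued rate: 5% × 21 = 105%, capped at 50% → 50%
Failure-to-pay penalty: 50% of $174,100 = $87,050
Penalty before surcharge: $87,050 + $780 = $87,830
Administrative surcharge: 10% of $87,830 = $8,783
Total penalty: $87,830 + $8,783 = $96,613
Minimum $93,090: $96,613 meets the minimum, no increase.

Penalty: $96,613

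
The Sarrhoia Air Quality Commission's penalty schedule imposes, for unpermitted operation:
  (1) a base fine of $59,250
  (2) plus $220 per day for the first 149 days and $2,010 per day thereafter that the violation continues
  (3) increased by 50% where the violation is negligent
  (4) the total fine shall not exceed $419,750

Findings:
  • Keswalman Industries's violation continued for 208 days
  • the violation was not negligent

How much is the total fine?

$210,620

First 149 days: 149 × $220 = $32,780
Remaining days: (208 − 149) × $2,010 = $118,590
Per-day component: $32,780 + $118,590 = $151,370
Base plus per-day: $59,250 + $151,370 = $210,620
The violation was not negligent: no 50% increase.
Cap at $419,750: $210,620 is within the cap, no reduction.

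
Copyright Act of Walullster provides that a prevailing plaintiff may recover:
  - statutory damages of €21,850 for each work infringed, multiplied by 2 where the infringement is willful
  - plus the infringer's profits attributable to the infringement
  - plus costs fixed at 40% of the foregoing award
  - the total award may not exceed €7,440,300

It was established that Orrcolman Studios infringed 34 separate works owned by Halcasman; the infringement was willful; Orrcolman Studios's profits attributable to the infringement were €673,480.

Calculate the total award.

Statutory damages: 34 × €21,850 = €742,900
Doubled: 2 × €742,900 = €1,485,800
Combined award: €1,485,800 + €673,480 = €2,159,280
Costs: 40% of €2,159,280 = €863,712
Award plus costs: €2,159,280 + €863,712 = €3,022,992
Cap at €7,440,300: €3,022,992 is within the cap, no reduction.

€3,022,992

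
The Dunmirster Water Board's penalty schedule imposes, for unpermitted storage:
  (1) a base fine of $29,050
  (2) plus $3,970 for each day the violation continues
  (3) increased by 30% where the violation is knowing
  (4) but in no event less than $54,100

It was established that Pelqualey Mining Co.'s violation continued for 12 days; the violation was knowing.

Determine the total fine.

Per-day component: 12 × $3,970 = $47,640
Base plus per-day: $29,050 + $47,640 = $76,690
Enhancement: 30% of $76,690 = $23,007
Enhanced fine: $76,690 + $23,007 = $99,697
Minimum $54,100: $99,697 meets the minimum, no increase.

$99,697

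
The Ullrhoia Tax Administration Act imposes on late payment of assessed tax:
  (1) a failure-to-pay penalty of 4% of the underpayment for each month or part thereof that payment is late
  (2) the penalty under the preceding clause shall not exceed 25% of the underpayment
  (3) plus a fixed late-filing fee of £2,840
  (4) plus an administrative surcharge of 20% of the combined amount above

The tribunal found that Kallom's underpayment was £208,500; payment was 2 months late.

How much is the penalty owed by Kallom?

Accrued rate: 4% × 2 = 8%, capped at 25% → 8%
Failure-to-pay penalty: 8% of £208,500 = £16,680
Penalty before surcharge: £16,680 + £2,840 = £19,520
Administrative surcharge: 20% of £19,520 = £3,904
Total penalty: £19,520 + £3,904 = £23,424

£23,424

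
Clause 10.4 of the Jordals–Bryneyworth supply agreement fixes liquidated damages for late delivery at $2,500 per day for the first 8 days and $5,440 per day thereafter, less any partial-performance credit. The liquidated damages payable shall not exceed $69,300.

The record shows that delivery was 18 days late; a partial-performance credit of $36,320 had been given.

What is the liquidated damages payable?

$38,080

First 8 days: 8 × $2,500 = $20,000
Remaining days: (18 − 8) × $5,440 = $54,400
Accrued per-day damages: $20,000 + $54,400 = $74,400
Less partial-performance credit: $74,400 − $36,320 = $38,080
Cap at $69,300: $38,080 is within the cap, no reduction.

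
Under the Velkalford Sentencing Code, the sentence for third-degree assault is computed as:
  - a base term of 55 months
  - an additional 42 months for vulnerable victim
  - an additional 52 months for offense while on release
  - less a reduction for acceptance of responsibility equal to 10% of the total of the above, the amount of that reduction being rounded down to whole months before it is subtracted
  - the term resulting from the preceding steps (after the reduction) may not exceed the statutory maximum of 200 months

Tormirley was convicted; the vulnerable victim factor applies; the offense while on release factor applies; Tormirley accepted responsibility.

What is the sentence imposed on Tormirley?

Vulnerable victim enhancement: +42 months
Offense while on release enhancement: +52 months
Adjusted term: 55 months + 42 months + 52 months = 149 months
Acceptance of responsibility reduction: 10% of 149 months = 14 months (rounded down)
After reduction: 149 − 14 = 135 months
Cap at 200 months: 135 months is within the cap, no reduction.

135 months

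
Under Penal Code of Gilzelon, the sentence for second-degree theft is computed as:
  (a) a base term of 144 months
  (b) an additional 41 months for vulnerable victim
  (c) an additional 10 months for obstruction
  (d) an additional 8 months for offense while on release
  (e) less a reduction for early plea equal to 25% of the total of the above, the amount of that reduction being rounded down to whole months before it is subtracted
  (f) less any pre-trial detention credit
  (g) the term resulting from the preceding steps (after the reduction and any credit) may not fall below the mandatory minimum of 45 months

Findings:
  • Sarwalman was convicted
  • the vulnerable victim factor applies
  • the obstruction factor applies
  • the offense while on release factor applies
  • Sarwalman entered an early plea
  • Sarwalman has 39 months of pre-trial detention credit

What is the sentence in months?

Vulnerable victim enhancement: +41 months
Obstruction enhancement: +10 months
Offense while on release enhancement: +8 months
Adjusted term: 144 months + 41 months + 10 months + 8 months = 203 months
Early plea reduction: 25% of 203 months = 50 months (rounded down)
After reduction: 203 − 50 = 153 months
Less pre-trial detention credit: 153 months − 39 months = 114 months
Minimum 45 months: 114 months meets the minimum, no increase.

114 months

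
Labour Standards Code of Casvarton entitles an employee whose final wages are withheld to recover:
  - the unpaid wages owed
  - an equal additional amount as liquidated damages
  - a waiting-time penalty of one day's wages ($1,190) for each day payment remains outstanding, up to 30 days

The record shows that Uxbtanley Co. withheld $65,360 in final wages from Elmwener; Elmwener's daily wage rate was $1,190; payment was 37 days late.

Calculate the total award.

Liquidated damages (equal amount): $65,360
Penalty days: min(37, 30) = 30
Waiting-time penalty: 30 × $1,190 = $35,700
Total award: $65,360 + $65,360 + $35,700 = $166,420

Total award: $166,420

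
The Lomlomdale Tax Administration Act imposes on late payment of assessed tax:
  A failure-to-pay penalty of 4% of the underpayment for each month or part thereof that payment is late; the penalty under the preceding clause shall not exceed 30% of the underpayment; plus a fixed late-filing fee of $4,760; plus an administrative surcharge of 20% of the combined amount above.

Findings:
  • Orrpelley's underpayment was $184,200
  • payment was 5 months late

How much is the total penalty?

Accrued rate: 4% × 5 = 20%, capped at 30% → 20%
Failure-to-pay penalty: 20% of $184,200 = $36,840
Penalty before surcharge: $36,840 + $4,760 = $41,600
Administrative surcharge: 20% of $41,600 = $8,320
Total penalty: $41,600 + $8,320 = $49,920

$49,920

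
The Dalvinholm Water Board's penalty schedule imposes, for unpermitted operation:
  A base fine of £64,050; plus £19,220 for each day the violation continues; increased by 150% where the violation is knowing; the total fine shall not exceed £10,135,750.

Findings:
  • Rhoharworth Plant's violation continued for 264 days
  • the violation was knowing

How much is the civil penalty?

£10,135,750

Per-day component: 264 × £19,220 = £5,074,080
Base plus per-day: £64,050 + £5,074,080 = £5,138,130
Enhancement: 150% of £5,138,130 = £7,707,195
Enhanced fine: £5,138,130 + £7,707,195 = £12,845,325
Cap at £10,135,750: £12,845,325 exceeds the cap → £10,135,750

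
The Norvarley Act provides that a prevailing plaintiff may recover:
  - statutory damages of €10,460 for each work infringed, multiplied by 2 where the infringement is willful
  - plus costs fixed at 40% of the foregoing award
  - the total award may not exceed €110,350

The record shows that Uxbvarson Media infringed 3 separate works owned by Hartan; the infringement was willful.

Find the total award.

Award: €87,864

Statutory damages: 3 × €10,460 = €31,380
Doubled: 2 × €31,380 = €62,760
Costs: 40% of €62,760 = €25,104
Award plus costs: €62,760 + €25,104 = €87,864
Cap at €110,350: €87,864 is within the cap, no reduction.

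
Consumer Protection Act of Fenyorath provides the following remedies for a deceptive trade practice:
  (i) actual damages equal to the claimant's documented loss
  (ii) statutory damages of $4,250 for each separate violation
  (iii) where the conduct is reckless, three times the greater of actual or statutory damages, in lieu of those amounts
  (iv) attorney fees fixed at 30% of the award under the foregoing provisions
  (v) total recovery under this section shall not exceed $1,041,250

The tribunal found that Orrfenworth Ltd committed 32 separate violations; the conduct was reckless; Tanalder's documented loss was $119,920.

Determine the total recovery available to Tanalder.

$530,400

Statutory damages: 32 × $4,250 = $136,000
Greater of actual damages ($119,920) or statutory damages ($136,000): $136,000
Trebled: 3 × $136,000 = $408,000
Attorney fees: 30% of $408,000 = $122,400
Total before cap: $408,000 + $122,400 = $530,400
Cap at $1,041,250: $530,400 is within the cap, no reduction.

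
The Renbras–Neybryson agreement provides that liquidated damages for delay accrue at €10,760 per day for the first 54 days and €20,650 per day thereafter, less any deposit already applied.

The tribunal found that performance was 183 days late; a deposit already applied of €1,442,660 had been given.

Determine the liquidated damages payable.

First 54 days: 54 × €10,760 = €581,040
Remaining days: (183 − 54) × €20,650 = €2,663,850
Accrued per-day damages: €581,040 + €2,663,850 = €3,244,890
Less deposit already applied: €3,244,890 − €1,442,660 = €1,802,230

Liquidated damages: €1,802,230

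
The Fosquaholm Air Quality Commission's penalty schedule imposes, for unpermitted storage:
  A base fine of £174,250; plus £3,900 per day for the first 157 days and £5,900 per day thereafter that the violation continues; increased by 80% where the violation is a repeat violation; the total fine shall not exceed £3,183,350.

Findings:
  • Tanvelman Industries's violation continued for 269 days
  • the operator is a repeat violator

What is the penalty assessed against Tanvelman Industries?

Civil penalty: £2,605,230

First 157 days: 157 × £3,900 = £612,300
Remaining days: (269 − 157) × £5,900 = £660,800
Per-day component: £612,300 + £660,800 = £1,273,100
Base plus per-day: £174,250 + £1,273,100 = £1,447,350
Enhancement: 80% of £1,447,350 = £1,157,880
Enhanced fine: £1,447,350 + £1,157,880 = £2,605,230
Cap at £3,183,350: £2,605,230 is within the cap, no reduction.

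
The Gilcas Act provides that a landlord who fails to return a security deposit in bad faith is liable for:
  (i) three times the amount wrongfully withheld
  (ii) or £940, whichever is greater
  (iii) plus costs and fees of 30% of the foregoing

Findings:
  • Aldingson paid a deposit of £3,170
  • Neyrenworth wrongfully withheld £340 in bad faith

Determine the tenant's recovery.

Trebled: 3 × £340 = £1,020
Minimum £940: £1,020 meets the minimum, no increase.
Costs and fees: 30% of £1,020 = £306
Total recovery: £1,020 + £306 = £1,326

£1,326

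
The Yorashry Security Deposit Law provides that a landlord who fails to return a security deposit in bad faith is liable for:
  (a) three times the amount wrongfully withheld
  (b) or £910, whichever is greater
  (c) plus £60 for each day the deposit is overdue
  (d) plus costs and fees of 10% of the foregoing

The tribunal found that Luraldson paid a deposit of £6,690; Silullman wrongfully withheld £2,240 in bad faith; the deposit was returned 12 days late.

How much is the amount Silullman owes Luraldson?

£8,184

Trebled: 3 × £2,240 = £6,720
Minimum £910: £6,720 meets the minimum, no increase.
Late-return penalty: 12 × £60 = £720
Damages plus late penalty: £6,720 + £720 = £7,440
Costs and fees: 10% of £7,440 = £744
Total recovery: £7,440 + £744 = £8,184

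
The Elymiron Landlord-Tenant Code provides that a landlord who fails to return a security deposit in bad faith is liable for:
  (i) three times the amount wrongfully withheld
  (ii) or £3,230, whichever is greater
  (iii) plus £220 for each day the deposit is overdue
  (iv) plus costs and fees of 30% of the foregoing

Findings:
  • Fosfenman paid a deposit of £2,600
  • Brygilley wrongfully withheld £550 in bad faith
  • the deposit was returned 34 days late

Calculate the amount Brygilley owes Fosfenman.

£13,923

Trebled: 3 × £550 = £1,650
Minimum £3,230: £1,650 is below the minimum → £3,230
Late-return penalty: 34 × £220 = £7,480
Damages plus late penalty: £3,230 + £7,480 = £10,710
Costs and fees: 30% of £10,710 = £3,213
Total recovery: £10,710 + £3,213 = £13,923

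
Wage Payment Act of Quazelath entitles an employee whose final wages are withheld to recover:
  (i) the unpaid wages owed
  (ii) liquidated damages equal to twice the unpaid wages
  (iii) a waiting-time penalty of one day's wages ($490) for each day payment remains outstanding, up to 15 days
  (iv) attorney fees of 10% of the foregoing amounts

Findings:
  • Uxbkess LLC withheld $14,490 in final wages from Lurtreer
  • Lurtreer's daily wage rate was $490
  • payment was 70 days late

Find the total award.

Total award: $55,902

Doubled: 2 × $14,490 = $28,980
Penalty days: min(70, 15) = 15
Waiting-time penalty: 15 × $490 = $7,350
Subtotal: $14,490 + $28,980 + $7,350 = $50,820
Attorney fees: 10% of $50,820 = $5,082
Total award: $50,820 + $5,082 = $55,902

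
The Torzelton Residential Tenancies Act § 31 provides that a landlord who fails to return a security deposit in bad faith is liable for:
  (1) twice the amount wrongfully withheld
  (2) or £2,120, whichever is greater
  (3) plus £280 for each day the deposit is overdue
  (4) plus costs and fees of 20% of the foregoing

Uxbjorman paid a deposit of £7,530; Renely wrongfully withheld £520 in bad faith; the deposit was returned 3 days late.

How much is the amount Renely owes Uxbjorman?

Doubled: 2 × £520 = £1,040
Minimum £2,120: £1,040 is below the minimum → £2,120
Late-return penalty: 3 × £280 = £840
Damages plus late penalty: £2,120 + £840 = £2,960
Costs and fees: 20% of £2,960 = £592
Total recovery: £2,960 + £592 = £3,552

£3,552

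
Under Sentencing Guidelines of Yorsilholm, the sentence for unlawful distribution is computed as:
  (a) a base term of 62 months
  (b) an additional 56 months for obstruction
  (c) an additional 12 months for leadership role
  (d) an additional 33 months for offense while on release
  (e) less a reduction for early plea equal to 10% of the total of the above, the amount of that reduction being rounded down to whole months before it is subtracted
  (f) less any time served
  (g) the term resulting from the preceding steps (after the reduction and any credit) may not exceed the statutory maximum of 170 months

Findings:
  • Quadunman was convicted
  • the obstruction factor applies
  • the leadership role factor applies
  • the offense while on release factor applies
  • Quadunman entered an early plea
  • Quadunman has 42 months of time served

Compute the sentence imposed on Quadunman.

Obstruction enhancement: +56 months
Leadership role enhancement: +12 months
Offense while on release enhancement: +33 months
Adjusted term: 62 months + 56 months + 12 months + 33 months = 163 months
Early plea reduction: 10% of 163 months = 16 months (rounded down)
After reduction: 163 − 16 = 147 months
Less time served: 147 months − 42 months = 105 months
Cap at 170 months: 105 months is within the cap, no reduction.

105 months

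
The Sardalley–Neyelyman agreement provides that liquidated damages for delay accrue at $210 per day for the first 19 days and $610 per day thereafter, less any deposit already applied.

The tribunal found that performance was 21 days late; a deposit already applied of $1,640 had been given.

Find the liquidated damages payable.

$3,570

First 19 days: 19 × $210 = $3,990
Remaining days: (21 − 19) × $610 = $1,220
Accrued per-day damages: $3,990 + $1,220 = $5,210
Less deposit already applied: $5,210 − $1,640 = $3,570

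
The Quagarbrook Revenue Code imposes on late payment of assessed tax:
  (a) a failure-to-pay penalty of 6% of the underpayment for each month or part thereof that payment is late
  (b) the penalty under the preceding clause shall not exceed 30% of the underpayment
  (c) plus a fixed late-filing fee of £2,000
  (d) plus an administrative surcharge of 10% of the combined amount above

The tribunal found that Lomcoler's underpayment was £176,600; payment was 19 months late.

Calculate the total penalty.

Accrued rate: 6% × 19 = 114%, capped at 30% → 30%
Failure-to-pay penalty: 30% of £176,600 = £52,980
Penalty before surcharge: £52,980 + £2,000 = £54,980
Administrative surcharge: 10% of £54,980 = £5,498
Total penalty: £54,980 + £5,498 = £60,478

£60,478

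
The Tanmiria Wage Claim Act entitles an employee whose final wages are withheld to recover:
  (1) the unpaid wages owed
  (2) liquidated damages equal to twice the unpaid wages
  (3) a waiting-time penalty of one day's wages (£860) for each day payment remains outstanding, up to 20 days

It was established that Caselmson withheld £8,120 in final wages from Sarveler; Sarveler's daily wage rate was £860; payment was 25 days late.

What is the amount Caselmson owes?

£41,560

Doubled: 2 × £8,120 = £16,240
Penalty days: min(25, 20) = 20
Waiting-time penalty: 20 × £860 = £17,200
Total award: £8,120 + £16,240 + £17,200 = £41,560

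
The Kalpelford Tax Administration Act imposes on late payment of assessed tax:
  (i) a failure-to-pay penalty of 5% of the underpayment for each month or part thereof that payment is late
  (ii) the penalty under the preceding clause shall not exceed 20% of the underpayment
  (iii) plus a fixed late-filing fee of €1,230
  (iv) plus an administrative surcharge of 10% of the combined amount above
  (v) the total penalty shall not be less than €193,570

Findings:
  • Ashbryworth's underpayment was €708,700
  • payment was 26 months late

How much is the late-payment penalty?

Penalty: €193,570

Accrued rate: 5% × 26 = 130%, capped at 20% → 20%
Failure-to-pay penalty: 20% of €708,700 = €141,740
Penalty before surcharge: €141,740 + €1,230 = €142,970
Administrative surcharge: 10% of €142,970 = €14,297
Total penalty: €142,970 + €14,297 = €157,267
Minimum €193,570: €157,267 is below the minimum → €193,570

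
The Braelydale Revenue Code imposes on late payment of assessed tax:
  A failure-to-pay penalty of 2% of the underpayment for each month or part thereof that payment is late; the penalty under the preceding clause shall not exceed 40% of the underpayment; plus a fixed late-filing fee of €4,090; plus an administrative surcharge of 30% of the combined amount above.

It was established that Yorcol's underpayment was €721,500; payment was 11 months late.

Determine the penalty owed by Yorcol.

Accrued rate: 2% × 11 = 22%, capped at 40% → 22%
Failure-to-pay penalty: 22% of €721,500 = €158,730
Penalty before surcharge: €158,730 + €4,090 = €162,820
Administrative surcharge: 30% of €162,820 = €48,846
Total penalty: €162,820 + €48,846 = €211,666

€211,666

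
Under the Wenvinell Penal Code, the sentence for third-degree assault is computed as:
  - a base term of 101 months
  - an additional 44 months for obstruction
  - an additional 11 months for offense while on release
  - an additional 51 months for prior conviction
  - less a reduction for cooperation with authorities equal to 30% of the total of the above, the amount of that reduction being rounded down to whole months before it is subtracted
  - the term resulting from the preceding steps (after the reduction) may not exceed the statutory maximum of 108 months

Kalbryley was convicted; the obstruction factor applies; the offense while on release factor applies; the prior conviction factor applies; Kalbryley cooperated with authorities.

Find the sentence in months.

Obstruction enhancement: +44 months
Offense while on release enhancement: +11 months
Prior conviction enhancement: +51 months
Adjusted term: 101 months + 44 months + 11 months + 51 months = 207 months
Cooperation with authorities reduction: 30% of 207 months = 62 months (rounded down)
After reduction: 207 − 62 = 145 months
Cap at 108 months: 145 months exceeds the cap → 108 months

108 months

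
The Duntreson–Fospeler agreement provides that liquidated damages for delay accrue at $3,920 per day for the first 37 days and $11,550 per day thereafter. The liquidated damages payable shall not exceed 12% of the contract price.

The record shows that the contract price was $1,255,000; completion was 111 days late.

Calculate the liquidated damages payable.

$150,600

First 37 days: 37 × $3,920 = $145,040
Remaining days: (111 − 37) × $11,550 = $854,700
Accrued per-day damages: $145,040 + $854,700 = $999,740
Cap: 12% of $1,255,000 = $150,600
Cap at $150,600: $999,740 exceeds the cap → $150,600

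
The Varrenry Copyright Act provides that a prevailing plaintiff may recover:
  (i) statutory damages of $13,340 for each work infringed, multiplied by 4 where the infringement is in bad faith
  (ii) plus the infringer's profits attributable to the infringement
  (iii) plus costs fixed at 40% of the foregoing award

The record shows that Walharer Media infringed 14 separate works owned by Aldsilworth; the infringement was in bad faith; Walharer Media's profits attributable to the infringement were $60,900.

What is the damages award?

$1,131,116

Statutory damages: 14 × $13,340 = $186,760
Multiplied by 4: 4 × $186,760 = $747,040
Combined award: $747,040 + $60,900 = $807,940
Costs: 40% of $807,940 = $323,176
Award plus costs: $807,940 + $323,176 = $1,131,116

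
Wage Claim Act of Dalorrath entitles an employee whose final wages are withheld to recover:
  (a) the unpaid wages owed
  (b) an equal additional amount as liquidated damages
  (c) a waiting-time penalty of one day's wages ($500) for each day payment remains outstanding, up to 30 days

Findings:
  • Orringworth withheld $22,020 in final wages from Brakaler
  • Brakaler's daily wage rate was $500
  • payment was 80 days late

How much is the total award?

Total award: $59,040

Liquidated damages (equal amount): $22,020
Penalty days: min(80, 30) = 30
Waiting-time penalty: 30 × $500 = $15,000
Total award: $22,020 + $22,020 + $15,000 = $59,040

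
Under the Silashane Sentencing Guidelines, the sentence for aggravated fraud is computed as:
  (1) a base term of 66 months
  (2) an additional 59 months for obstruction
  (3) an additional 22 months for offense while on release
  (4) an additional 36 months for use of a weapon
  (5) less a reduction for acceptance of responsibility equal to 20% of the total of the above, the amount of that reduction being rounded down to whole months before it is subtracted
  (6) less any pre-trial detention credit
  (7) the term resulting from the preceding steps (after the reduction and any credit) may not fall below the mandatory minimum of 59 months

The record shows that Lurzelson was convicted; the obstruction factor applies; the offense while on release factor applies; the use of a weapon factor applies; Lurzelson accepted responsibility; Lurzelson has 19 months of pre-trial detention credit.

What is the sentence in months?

128 months

Obstruction enhancement: +59 months
Offense while on release enhancement: +22 months
Use of a weapon enhancement: +36 months
Adjusted term: 66 months + 59 months + 22 months + 36 months = 183 months
Acceptance of responsibility reduction: 20% of 183 months = 36 months (rounded down)
After reduction: 183 − 36 = 147 months
Less pre-trial detention credit: 147 months − 19 months = 128 months
Minimum 59 months: 128 months meets the minimum, no increase.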